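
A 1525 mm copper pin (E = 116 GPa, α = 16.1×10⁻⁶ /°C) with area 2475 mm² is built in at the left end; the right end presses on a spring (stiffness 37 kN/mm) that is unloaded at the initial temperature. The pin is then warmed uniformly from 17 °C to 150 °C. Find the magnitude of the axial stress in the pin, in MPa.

σ ≈ 40.8 MPa (compressive)

The unrestrained thermal change is αΔT L = 16.1×10⁻⁶ × 133 × 1525 = 3.265 mm.
With a force P in the spring, the elastic change of the pin is PL/(AE) and that of the spring is P/k; compatibility requires their sum to equal δ_free.
P [ L/(AE) + 1/k ] = δ_free → P [ 1525/(2475×116×10³) + 1/(37×10³) ] = 3.265.
P = 3.265 / 3.234×10⁻⁵ = 101000 N.
σ = P/A = 101000/2475 = 40.8 MPa.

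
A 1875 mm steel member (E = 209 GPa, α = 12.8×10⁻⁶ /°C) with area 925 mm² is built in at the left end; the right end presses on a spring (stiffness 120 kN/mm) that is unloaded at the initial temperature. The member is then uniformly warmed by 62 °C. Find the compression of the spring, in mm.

If the spring were absent the member would lengthen by αΔT L = 12.8×10⁻⁶ × 62 × 1875 = 1.488 mm.
Let P be the compressive force at the spring. The member shortens elastically by PL/(AE) and the spring compresses by P/k; together these equal δ_free.
P [ L/(AE) + 1/k ] = δ_free → P [ 1875/(925×209×10³) + 1/(120×10³) ] = 1.488.
P = 1.488 / 1.803×10⁻⁵ = 82520 N.
Spring compression = P/k = 82520/(120×10³) = 0.6877 mm.

δ ≈ 0.688 mm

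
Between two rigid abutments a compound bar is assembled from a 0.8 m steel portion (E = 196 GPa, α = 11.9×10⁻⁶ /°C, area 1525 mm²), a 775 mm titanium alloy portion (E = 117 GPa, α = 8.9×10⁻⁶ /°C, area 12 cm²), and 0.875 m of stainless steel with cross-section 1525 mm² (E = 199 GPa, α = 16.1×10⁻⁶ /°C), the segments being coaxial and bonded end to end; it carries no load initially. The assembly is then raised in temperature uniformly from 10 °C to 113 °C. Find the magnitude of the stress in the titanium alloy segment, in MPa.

σ ≈ 236 MPa (compressive)

With the walls removed the bar would change length by δ_free = Σ αᵢΔT Lᵢ = 11.9×10⁻⁶×103×800 + 8.9×10⁻⁶×103×775 + 16.1×10⁻⁶×103×875 = 3.142 mm.
Since the ends are fixed, an axial force P builds up, equal in every segment, with P · Σ Lᵢ/(AᵢEᵢ) = δ_free.
Σ Lᵢ/(AᵢEᵢ) = 800/(1525×196×10³) + 775/(1200×117×10³) + 875/(1525×199×10³) = 1.108×10⁻⁵ mm/N.
P = 3.142 / 1.108×10⁻⁵ = 283600 N = 283.6 kN, compressive.
σ_{titanium alloy} = P / A = 283600 / 1200 = 236.3 MPa.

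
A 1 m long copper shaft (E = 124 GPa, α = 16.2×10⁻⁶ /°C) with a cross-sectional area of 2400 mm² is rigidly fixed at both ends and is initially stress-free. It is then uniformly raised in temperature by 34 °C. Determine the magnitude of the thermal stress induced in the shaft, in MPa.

σ ≈ 68.3 MPa (compressive)

The supports are rigid, so the total axial strain is zero. The restrained thermal strain is ε = αΔT = 16.2×10⁻⁶ × 34 = 550.8×10⁻⁶.
The stress required to suppress this strain is σ = Eε = 124×10³ × 550.8×10⁻⁶ = 68.3 MPa, compressive since the shaft is trying to expand.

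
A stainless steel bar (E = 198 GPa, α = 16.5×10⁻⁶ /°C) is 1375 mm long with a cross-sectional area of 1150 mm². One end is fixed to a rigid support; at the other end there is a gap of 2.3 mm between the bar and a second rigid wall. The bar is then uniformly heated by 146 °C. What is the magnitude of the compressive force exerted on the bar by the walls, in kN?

Unrestrained expansion: δ_free = αΔT L = 16.5×10⁻⁶ × 146 × 1375 = 3.312 mm.
This exceeds the 2.3 mm gap, so the wall pushes back. The portion of expansion that must be recovered elastically is δ_free − gap = 3.312 − 2.3 = 1.012 mm.
Compatibility: PL/(AE) = 1.012 mm, so σ = P/A = E × (1.012/1375) = 145.8 MPa.
P = σA = 145.8 × 1150 = 167.6 kN.

P ≈ 168 kN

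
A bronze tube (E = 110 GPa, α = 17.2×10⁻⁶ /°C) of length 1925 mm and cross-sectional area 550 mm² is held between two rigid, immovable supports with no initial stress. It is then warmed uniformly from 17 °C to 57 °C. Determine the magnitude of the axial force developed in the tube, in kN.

The ends cannot move, so σ = EαΔT = 110×10³ × 17.2×10⁻⁶ × 40 = 75.68 MPa.
Axial force P = σA = 75.68 × 550 = 41620 N = 41.62 kN, compressive.

P ≈ 41.6 kN (compressive)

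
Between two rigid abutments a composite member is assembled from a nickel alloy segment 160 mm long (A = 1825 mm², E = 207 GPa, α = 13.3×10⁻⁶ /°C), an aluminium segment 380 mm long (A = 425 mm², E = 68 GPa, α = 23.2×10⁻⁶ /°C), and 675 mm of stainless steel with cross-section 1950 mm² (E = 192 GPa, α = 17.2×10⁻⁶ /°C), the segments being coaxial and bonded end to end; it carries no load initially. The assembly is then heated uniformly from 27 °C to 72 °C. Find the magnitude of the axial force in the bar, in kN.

P ≈ 66 kN (compressive)

With the walls removed the bar would change length by δ_free = Σ αᵢΔT Lᵢ = 13.3×10⁻⁶×45×160 + 23.2×10⁻⁶×45×380 + 17.2×10⁻⁶×45×675 = 1.015 mm.
Since the ends are fixed, an axial force P builds up, equal in every segment, with P · Σ Lᵢ/(AᵢEᵢ) = δ_free.
Σ Lᵢ/(AᵢEᵢ) = 160/(1825×207×10³) + 380/(425×68×10³) + 675/(1950×192×10³) = 1.538×10⁻⁵ mm/N.
So P = 1.015 / 1.538×10⁻⁵ = 66.01 kN, compressive.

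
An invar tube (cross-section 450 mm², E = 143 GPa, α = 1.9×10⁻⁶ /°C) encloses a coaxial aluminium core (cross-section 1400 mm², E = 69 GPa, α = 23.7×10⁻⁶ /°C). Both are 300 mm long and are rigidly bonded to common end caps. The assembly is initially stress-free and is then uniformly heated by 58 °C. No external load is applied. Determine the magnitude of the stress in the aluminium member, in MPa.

Equilibrium of a rigid end plate with no external load gives equal and opposite internal forces ±P in the two members. Since α_{aluminium} > α_{invar}, heating drives the aluminium into compression and the invar into tension.
Equating the net (thermal + elastic) strains gives |α₁ − α₂|·ΔT = P·[1/(A₁E₁) + 1/(A₂E₂)].
|α₁ − α₂|·ΔT = 21.8×10⁻⁶ × 58 = 0.001264.
1/(A₁E₁) + 1/(A₂E₂) = 1/(450×143×10³) + 1/(1400×69×10³) = 2.589×10⁻⁸ N⁻¹.
So P = 0.001264 / 2.589×10⁻⁸ = 48.83 kN.
σ_{aluminium} = P/A₂ = 48830/1400 = 34.88 MPa, compressive.

σ ≈ 34.9 MPa (compressive)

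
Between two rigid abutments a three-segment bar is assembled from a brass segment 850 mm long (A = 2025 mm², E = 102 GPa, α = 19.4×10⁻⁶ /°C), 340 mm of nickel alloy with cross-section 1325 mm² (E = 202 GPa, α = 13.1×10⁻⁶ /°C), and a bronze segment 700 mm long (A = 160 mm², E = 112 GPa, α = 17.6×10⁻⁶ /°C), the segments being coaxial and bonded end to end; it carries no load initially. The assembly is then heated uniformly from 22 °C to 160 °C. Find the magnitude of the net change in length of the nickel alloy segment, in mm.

|ΔL| ≈ 0.483 mm

If the supports were absent, the total length change would be Σ αᵢΔT Lᵢ = 19.4×10⁻⁶×138×850 + 13.1×10⁻⁶×138×340 + 17.6×10⁻⁶×138×700 = 4.59 mm.
The rigid supports impose zero overall length change; the single axial force P common to all segments must satisfy P Σ Lᵢ/(AᵢEᵢ) = δ_free.
The series flexibility is Σ Lᵢ/(AᵢEᵢ) = 850/(2025×102×10³) + 340/(1325×202×10³) + 700/(160×112×10³) = 4.445×10⁻⁵ mm/N.
So P = 4.59 / 4.445×10⁻⁵ = 103.3 kN, compressive.
For the nickel alloy segment, free thermal change = 13.1×10⁻⁶×138×340 = 0.6147 mm and elastic change from P = 103300×340/(1325×202×10³) = 0.1312 mm; these oppose, so the net change is 0.483 mm (segment lengthens).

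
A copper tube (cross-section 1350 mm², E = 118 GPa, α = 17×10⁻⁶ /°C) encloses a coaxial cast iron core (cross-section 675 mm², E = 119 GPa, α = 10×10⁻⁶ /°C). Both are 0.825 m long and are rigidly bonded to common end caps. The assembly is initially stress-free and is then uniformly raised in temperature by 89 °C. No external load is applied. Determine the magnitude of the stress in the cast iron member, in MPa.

σ ≈ 49.3 MPa (tensile)

The copper has the larger α, so on heating it would change length more than the cast iron if both were free. The rigid plates force a common final length, so the copper is put into compression and the cast iron into tension, with equal and opposite forces P (no external load).
Setting the final lengths equal and cancelling L: (α₁ − α₂)ΔT = P/(A₁E₁) + P/(A₂E₂).
|α₁ − α₂|·ΔT = 7×10⁻⁶ × 89 = 0.000623.
1/(A₁E₁) + 1/(A₂E₂) = 1/(1350×118×10³) + 1/(675×119×10³) = 1.873×10⁻⁸ N⁻¹.
P = 0.000623 / 1.873×10⁻⁸ = 33270 N = 33.27 kN.
σ_{cast iron} = P/A₂ = 33270/675 = 49.29 MPa, tensile.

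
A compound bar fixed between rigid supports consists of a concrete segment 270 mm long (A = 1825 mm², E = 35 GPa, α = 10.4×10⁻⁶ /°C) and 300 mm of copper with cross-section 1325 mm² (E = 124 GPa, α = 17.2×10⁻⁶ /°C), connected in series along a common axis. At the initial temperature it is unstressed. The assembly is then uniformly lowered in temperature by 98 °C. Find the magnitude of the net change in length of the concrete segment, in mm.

With the walls removed the bar would change length by δ_free = Σ αᵢΔT Lᵢ = 10.4×10⁻⁶×98×270 + 17.2×10⁻⁶×98×300 = 0.7809 mm.
The rigid supports impose zero overall length change; the single axial force P common to all segments must satisfy P Σ Lᵢ/(AᵢEᵢ) = δ_free.
The series flexibility is Σ Lᵢ/(AᵢEᵢ) = 270/(1825×35×10³) + 300/(1325×124×10³) = 6.053×10⁻⁶ mm/N.
Hence P = δ_free / Σ(L/AE) = 0.7809/6.053×10⁻⁶ = 129 kN (tensile).
For the concrete segment, free thermal change = 10.4×10⁻⁶×98×270 = 0.2752 mm and elastic change from P = 129000×270/(1825×35×10³) = 0.5453 mm; these oppose, so the net change is 0.27 mm (segment lengthens).

|ΔL| ≈ 0.27 mm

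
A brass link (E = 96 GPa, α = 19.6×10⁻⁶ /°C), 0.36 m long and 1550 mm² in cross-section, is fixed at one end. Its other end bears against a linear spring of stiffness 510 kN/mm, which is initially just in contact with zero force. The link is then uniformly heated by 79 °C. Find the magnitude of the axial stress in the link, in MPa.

If the spring were absent the link would lengthen by αΔT L = 19.6×10⁻⁶ × 79 × 360 = 0.5574 mm.
Let P be the compressive force at the spring. The link shortens elastically by PL/(AE) and the spring compresses by P/k; together these equal δ_free.
P [ L/(AE) + 1/k ] = δ_free → P [ 360/(1550×96×10³) + 1/(510×10³) ] = 0.5574.
P = 0.5574 / 4.38×10⁻⁶ = 127300 N.
σ = P/A = 127300/1550 = 82.1 MPa.

σ ≈ 82.1 MPa (compressive)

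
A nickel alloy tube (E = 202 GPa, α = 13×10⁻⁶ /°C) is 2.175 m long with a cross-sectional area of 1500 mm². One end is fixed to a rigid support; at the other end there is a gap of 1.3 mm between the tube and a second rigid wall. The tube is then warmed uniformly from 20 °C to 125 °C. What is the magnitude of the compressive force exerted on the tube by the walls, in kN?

P ≈ 232 kN

Unrestrained expansion: δ_free = αΔT L = 13×10⁻⁶ × 105 × 2175 = 2.969 mm.
After closing the 1.3 mm clearance, 2.969 − 1.3 = 1.669 mm of expansion remains to be suppressed by the wall.
Compatibility: PL/(AE) = 1.669 mm, so σ = P/A = E × (1.669/2175) = 155 MPa.
Force on the wall = σA = 155 × 1500 mm² = 232.5 kN.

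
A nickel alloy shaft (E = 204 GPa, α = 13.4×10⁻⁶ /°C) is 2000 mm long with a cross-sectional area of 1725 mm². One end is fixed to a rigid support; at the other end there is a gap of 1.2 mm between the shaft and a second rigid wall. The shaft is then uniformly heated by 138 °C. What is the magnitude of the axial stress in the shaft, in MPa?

Free thermal elongation = αΔT L = 13.4×10⁻⁶ × 138 × 2000 = 3.698 mm.
After closing the 1.2 mm clearance, 3.698 − 1.2 = 2.498 mm of expansion remains to be suppressed by the wall.
That suppressed elongation corresponds to σ = E·Δ/L = 204×10³ × 2.498/2000 = 254.8 MPa.

σ ≈ 255 MPa (compressive)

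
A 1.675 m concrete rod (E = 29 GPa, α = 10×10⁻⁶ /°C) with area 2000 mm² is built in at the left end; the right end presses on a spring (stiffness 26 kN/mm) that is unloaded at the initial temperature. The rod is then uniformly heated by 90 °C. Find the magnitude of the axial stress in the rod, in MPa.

σ ≈ 11.2 MPa (compressive)

The unrestrained thermal change is αΔT L = 10×10⁻⁶ × 90 × 1675 = 1.508 mm.
With a force P in the spring, the elastic change of the rod is PL/(AE) and that of the spring is P/k; compatibility requires their sum to equal δ_free.
So P = δ_free / [L/(AE) + 1/k] = 1.508 / [ 1675/(2000×29×10³) + 1/(26×10³) ].
P = 1.508 / 6.734×10⁻⁵ = 22390 N.
σ = P/A = 22390/2000 = 11.19 MPa.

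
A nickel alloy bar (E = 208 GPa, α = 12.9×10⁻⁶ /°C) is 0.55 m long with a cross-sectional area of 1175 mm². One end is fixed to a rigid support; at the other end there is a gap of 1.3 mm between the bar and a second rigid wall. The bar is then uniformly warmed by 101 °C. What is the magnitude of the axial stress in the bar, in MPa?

σ ≈ 0 MPa

Unrestrained expansion: δ_free = αΔT L = 12.9×10⁻⁶ × 101 × 550 = 0.7166 mm.
Since δ_free = 0.717 mm is less than the 1.3 mm gap, the bar never touches the wall. No axial force develops.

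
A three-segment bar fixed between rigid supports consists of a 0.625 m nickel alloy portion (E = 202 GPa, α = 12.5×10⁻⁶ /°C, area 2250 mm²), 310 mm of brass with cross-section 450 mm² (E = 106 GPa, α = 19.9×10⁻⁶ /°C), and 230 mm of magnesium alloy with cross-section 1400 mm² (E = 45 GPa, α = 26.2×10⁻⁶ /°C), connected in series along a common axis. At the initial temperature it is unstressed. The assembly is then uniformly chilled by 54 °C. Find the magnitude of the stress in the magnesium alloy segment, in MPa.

Free thermal contraction of the whole bar: Σ αᵢΔT Lᵢ = 12.5×10⁻⁶×54×625 + 19.9×10⁻⁶×54×310 + 26.2×10⁻⁶×54×230 = 1.08 mm.
The walls prevent any net length change, so an axial force P (same in every segment) develops. Compatibility: P · Σ Lᵢ/(AᵢEᵢ) = δ_free.
Σ Lᵢ/(AᵢEᵢ) = 625/(2250×202×10³) + 310/(450×106×10³) + 230/(1400×45×10³) = 1.152×10⁻⁵ mm/N.
Hence P = δ_free / Σ(L/AE) = 1.08/1.152×10⁻⁵ = 93.75 kN (tensile).
σ_{magnesium alloy} = P / A = 93750 / 1400 = 66.96 MPa.

σ ≈ 67 MPa (tensile)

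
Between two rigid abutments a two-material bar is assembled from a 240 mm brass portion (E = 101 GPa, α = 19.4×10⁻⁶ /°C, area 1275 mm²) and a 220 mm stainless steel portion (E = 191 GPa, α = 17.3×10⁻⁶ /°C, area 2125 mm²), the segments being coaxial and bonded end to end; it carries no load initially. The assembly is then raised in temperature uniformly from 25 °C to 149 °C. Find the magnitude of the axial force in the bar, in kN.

P ≈ 436 kN (compressive)

Free thermal expansion of the whole bar: Σ αᵢΔT Lᵢ = 19.4×10⁻⁶×124×240 + 17.3×10⁻⁶×124×220 = 1.049 mm.
The rigid supports impose zero overall length change; the single axial force P common to all segments must satisfy P Σ Lᵢ/(AᵢEᵢ) = δ_free.
Σ Lᵢ/(AᵢEᵢ) = 240/(1275×101×10³) + 220/(2125×191×10³) = 2.406×10⁻⁶ mm/N.
Hence P = δ_free / Σ(L/AE) = 1.049/2.406×10⁻⁶ = 436.2 kN (compressive).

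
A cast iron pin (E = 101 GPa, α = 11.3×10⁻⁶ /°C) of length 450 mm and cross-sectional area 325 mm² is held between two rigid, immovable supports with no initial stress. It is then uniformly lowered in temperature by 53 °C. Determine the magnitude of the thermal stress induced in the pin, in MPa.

σ ≈ 60.5 MPa (tensile)

With length fixed, the mechanical strain must cancel the thermal strain αΔT = 11.3×10⁻⁶ × 53 = 598.9×10⁻⁶.
Hence σ = E·αΔT = 101×10³ × 598.9×10⁻⁶ = 60.49 MPa, tensile.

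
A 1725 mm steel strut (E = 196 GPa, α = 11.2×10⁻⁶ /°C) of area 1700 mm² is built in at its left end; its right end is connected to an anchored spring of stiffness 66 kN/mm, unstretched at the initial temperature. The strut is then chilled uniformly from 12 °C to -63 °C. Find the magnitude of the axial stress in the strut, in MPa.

σ ≈ 41.9 MPa (tensile)

Free thermal contraction: δ_free = αΔT L = 11.2×10⁻⁶ × 75 × 1725 = 1.449 mm.
Let P be the tensile force in the spring. The strut extends elastically by PL/(AE) and the spring stretches by P/k; together these equal δ_free.
So P = δ_free / [L/(AE) + 1/k] = 1.449 / [ 1725/(1700×196×10³) + 1/(66×10³) ].
P = 1.449 / 2.033×10⁻⁵ = 71280 N.
σ = P/A = 71280/1700 = 41.93 MPa.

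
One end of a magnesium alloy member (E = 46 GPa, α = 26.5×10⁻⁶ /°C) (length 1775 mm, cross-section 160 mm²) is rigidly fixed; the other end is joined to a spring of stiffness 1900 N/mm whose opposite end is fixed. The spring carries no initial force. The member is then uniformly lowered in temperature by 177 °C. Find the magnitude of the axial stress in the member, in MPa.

σ ≈ 67.8 MPa (tensile)

The unrestrained thermal change is αΔT L = 26.5×10⁻⁶ × 177 × 1775 = 8.326 mm.
With a force P in the spring, the elastic change of the member is PL/(AE) and that of the spring is P/k; compatibility requires their sum to equal δ_free.
So P = δ_free / [L/(AE) + 1/k] = 8.326 / [ 1775/(160×46×10³) + 1/(1900) ].
P = 8.326 / 0.0007675 = 10850 N.
σ = P/A = 10850/160 = 67.8 MPa.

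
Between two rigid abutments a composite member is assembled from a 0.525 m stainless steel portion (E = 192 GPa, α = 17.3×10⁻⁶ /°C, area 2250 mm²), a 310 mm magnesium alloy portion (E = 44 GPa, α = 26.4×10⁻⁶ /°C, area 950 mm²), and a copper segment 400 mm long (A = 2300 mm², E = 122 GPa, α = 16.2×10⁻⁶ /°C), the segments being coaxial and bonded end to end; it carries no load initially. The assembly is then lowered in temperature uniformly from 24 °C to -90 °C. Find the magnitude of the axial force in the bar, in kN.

P ≈ 269 kN (tensile)

With the walls removed the bar would change length by δ_free = Σ αᵢΔT Lᵢ = 17.3×10⁻⁶×114×525 + 26.4×10⁻⁶×114×310 + 16.2×10⁻⁶×114×400 = 2.707 mm.
The walls prevent any net length change, so an axial force P (same in every segment) develops. Compatibility: P · Σ Lᵢ/(AᵢEᵢ) = δ_free.
Σ Lᵢ/(AᵢEᵢ) = 525/(2250×192×10³) + 310/(950×44×10³) + 400/(2300×122×10³) = 1.006×10⁻⁵ mm/N.
So P = 2.707 / 1.006×10⁻⁵ = 269.2 kN, tensile.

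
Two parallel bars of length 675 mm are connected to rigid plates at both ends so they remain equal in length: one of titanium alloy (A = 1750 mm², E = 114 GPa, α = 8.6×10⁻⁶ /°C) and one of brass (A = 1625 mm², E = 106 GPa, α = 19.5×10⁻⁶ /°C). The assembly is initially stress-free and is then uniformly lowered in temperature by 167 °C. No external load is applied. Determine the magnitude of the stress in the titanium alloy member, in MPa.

Both members must finish at the same length. With the larger α, the brass tends to over-contract; the plates restrain it, putting the brass in tension and the titanium alloy in compression. With no external load the two internal forces are equal and opposite, magnitude P.
Equating the net (thermal + elastic) strains gives |α₁ − α₂|·ΔT = P·[1/(A₁E₁) + 1/(A₂E₂)].
|α₁ − α₂|·ΔT = 10.9×10⁻⁶ × 167 = 0.00182.
1/(A₁E₁) + 1/(A₂E₂) = 1/(1750×114×10³) + 1/(1625×106×10³) = 1.082×10⁻⁸ N⁻¹.
P = 0.00182 / 1.082×10⁻⁸ = 168300 N = 168.3 kN.
σ_{titanium alloy} = P/A₁ = 168300/1750 = 96.15 MPa, compressive.

σ ≈ 96.2 MPa (compressive)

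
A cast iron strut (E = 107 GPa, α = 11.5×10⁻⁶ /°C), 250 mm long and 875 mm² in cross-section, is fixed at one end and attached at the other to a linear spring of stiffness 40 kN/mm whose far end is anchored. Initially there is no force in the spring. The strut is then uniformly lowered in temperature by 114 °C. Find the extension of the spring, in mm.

Free thermal contraction: δ_free = αΔT L = 11.5×10⁻⁶ × 114 × 250 = 0.3278 mm.
With a force P in the spring, the elastic change of the strut is PL/(AE) and that of the spring is P/k; compatibility requires their sum to equal δ_free.
P [ L/(AE) + 1/k ] = δ_free → P [ 250/(875×107×10³) + 1/(40×10³) ] = 0.3278.
P = 0.3278 / 2.767×10⁻⁵ = 11840 N.
Spring extension = P/k = 11840/(40×10³) = 0.2961 mm.

δ ≈ 0.296 mm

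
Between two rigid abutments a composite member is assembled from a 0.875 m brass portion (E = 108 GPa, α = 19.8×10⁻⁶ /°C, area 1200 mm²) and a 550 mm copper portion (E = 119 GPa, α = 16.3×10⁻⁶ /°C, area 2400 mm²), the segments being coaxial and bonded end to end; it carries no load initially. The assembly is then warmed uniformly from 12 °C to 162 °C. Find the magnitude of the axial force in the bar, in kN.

With the walls removed the bar would change length by δ_free = Σ αᵢΔT Lᵢ = 19.8×10⁻⁶×150×875 + 16.3×10⁻⁶×150×550 = 3.944 mm.
The walls prevent any net length change, so an axial force P (same in every segment) develops. Compatibility: P · Σ Lᵢ/(AᵢEᵢ) = δ_free.
Σ Lᵢ/(AᵢEᵢ) = 875/(1200×108×10³) + 550/(2400×119×10³) = 8.677×10⁻⁶ mm/N.
Hence P = δ_free / Σ(L/AE) = 3.944/8.677×10⁻⁶ = 454.5 kN (compressive).

P ≈ 454 kN (compressive)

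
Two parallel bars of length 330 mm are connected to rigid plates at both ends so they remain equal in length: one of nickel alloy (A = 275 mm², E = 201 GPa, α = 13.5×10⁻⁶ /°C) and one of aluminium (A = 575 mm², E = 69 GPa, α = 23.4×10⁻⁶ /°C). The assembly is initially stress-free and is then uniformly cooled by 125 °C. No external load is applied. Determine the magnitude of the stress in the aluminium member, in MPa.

Equilibrium of a rigid end plate with no external load gives equal and opposite internal forces ±P in the two members. Since α_{aluminium} > α_{nickel alloy}, cooling drives the aluminium into tension and the nickel alloy into compression.
Setting the final lengths equal and cancelling L: (α₁ − α₂)ΔT = P/(A₁E₁) + P/(A₂E₂).
|α₁ − α₂|·ΔT = 9.9×10⁻⁶ × 125 = 0.001237.
1/(A₁E₁) + 1/(A₂E₂) = 1/(275×201×10³) + 1/(575×69×10³) = 4.33×10⁻⁸ N⁻¹.
P = 0.001237 / 4.33×10⁻⁸ = 28580 N = 28.58 kN.
σ_{aluminium} = P/A₂ = 28580/575 = 49.71 MPa, tensile.

σ ≈ 49.7 MPa (tensile)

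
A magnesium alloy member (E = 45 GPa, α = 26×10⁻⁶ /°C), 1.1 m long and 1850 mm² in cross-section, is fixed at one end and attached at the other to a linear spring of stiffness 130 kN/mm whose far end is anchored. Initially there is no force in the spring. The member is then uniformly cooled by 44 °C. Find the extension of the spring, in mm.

Free thermal contraction: δ_free = αΔT L = 26×10⁻⁶ × 44 × 1100 = 1.258 mm.
Let P be the tensile force in the spring. The member extends elastically by PL/(AE) and the spring stretches by P/k; together these equal δ_free.
So P = δ_free / [L/(AE) + 1/k] = 1.258 / [ 1100/(1850×45×10³) + 1/(130×10³) ].
P = 1.258 / 2.091×10⁻⁵ = 60190 N.
Spring extension = P/k = 60190/(130×10³) = 0.463 mm.

δ ≈ 0.463 mm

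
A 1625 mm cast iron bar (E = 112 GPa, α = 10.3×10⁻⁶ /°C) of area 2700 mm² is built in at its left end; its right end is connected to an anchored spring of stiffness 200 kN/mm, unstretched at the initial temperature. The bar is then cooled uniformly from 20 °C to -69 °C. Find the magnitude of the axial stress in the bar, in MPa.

σ ≈ 53.2 MPa (tensile)

Free thermal contraction: δ_free = αΔT L = 10.3×10⁻⁶ × 89 × 1625 = 1.49 mm.
With a force P in the spring, the elastic change of the bar is PL/(AE) and that of the spring is P/k; compatibility requires their sum to equal δ_free.
So P = δ_free / [L/(AE) + 1/k] = 1.49 / [ 1625/(2700×112×10³) + 1/(200×10³) ].
P = 1.49 / 1.037×10⁻⁵ = 143600 N.
σ = P/A = 143600/2700 = 53.18 MPa.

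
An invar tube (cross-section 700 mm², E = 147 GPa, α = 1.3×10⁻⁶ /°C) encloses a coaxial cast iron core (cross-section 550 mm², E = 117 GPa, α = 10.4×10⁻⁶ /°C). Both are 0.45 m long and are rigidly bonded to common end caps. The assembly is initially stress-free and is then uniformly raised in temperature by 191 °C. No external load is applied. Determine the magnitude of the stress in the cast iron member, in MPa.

Equilibrium of a rigid end plate with no external load gives equal and opposite internal forces ±P in the two members. Since α_{cast iron} > α_{invar}, heating drives the cast iron into compression and the invar into tension.
Compatibility of the two members (thermal + elastic change equal): (α₁ − α₂)ΔT = P·[1/(A₁E₁) + 1/(A₂E₂)].
|α₁ − α₂|·ΔT = 9.1×10⁻⁶ × 191 = 0.001738.
1/(A₁E₁) + 1/(A₂E₂) = 1/(700×147×10³) + 1/(550×117×10³) = 2.526×10⁻⁸ N⁻¹.
P = 0.001738 / 2.526×10⁻⁸ = 68810 N = 68.81 kN.
σ_{cast iron} = P/A₂ = 68810/550 = 125.1 MPa, compressive.

σ ≈ 125 MPa (compressive)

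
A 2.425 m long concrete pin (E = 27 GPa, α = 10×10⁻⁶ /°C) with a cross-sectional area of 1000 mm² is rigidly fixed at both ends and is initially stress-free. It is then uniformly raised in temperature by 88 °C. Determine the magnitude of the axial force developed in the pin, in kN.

P ≈ 23.8 kN (compressive)

With zero net strain, σ = E·αΔT = 27 GPa × 10×10⁻⁶ × 88 = 23.76 MPa.
P = AEαΔT = 1000 × 27×10³ × 10×10⁻⁶ × 88 = 23.76 kN (compressive).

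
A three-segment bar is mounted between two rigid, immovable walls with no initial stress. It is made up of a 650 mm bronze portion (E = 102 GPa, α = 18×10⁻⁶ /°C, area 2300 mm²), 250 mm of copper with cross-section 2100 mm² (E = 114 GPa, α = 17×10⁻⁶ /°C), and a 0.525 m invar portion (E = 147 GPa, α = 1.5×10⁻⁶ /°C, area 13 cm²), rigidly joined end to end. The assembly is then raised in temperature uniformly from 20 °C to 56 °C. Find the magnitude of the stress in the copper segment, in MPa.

σ ≈ 43.7 MPa (compressive)

If the supports were absent, the total length change would be Σ αᵢΔT Lᵢ = 18×10⁻⁶×36×650 + 17×10⁻⁶×36×250 + 1.5×10⁻⁶×36×525 = 0.6026 mm.
Since the ends are fixed, an axial force P builds up, equal in every segment, with P · Σ Lᵢ/(AᵢEᵢ) = δ_free.
The series flexibility is Σ Lᵢ/(AᵢEᵢ) = 650/(2300×102×10³) + 250/(2100×114×10³) + 525/(1300×147×10³) = 6.562×10⁻⁶ mm/N.
Hence P = δ_free / Σ(L/AE) = 0.6026/6.562×10⁻⁶ = 91.82 kN (compressive).
σ_{copper} = P / A = 91820 / 2100 = 43.72 MPa.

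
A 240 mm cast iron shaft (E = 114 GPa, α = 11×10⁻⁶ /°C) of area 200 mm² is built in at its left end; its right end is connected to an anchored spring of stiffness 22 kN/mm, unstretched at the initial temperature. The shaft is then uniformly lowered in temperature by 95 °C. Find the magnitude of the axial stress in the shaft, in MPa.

σ ≈ 22.4 MPa (tensile)

If the spring were absent the shaft would shorten by αΔT L = 11×10⁻⁶ × 95 × 240 = 0.2508 mm.
Let P be the tensile force in the spring. The shaft extends elastically by PL/(AE) and the spring stretches by P/k; together these equal δ_free.
P [ L/(AE) + 1/k ] = δ_free → P [ 240/(200×114×10³) + 1/(22×10³) ] = 0.2508.
P = 0.2508 / 5.598×10⁻⁵ = 4480 N.
σ = P/A = 4480/200 = 22.4 MPa.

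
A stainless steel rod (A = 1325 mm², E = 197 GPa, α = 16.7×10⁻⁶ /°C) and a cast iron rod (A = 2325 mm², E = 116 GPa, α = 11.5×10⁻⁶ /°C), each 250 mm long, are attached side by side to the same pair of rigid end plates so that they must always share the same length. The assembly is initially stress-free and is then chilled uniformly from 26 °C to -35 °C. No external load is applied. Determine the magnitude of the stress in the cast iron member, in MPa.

Both members must finish at the same length. With the larger α, the stainless steel tends to over-contract; the plates restrain it, putting the stainless steel in tension and the cast iron in compression. With no external load the two internal forces are equal and opposite, magnitude P.
Equating the net (thermal + elastic) strains gives |α₁ − α₂|·ΔT = P·[1/(A₁E₁) + 1/(A₂E₂)].
|α₁ − α₂|·ΔT = 5.2×10⁻⁶ × 61 = 0.0003172.
1/(A₁E₁) + 1/(A₂E₂) = 1/(1325×197×10³) + 1/(2325×116×10³) = 7.539×10⁻⁹ N⁻¹.
So P = 0.0003172 / 7.539×10⁻⁹ = 42.08 kN.
σ_{cast iron} = P/A₂ = 42080/2325 = 18.1 MPa, compressive.

σ ≈ 18.1 MPa (compressive)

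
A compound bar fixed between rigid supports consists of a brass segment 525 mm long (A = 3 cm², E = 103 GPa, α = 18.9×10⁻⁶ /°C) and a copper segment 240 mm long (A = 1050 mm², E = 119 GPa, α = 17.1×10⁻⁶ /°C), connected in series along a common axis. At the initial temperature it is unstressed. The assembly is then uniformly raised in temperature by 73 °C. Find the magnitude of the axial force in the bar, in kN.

If the supports were absent, the total length change would be Σ αᵢΔT Lᵢ = 18.9×10⁻⁶×73×525 + 17.1×10⁻⁶×73×240 = 1.024 mm.
Since the ends are fixed, an axial force P builds up, equal in every segment, with P · Σ Lᵢ/(AᵢEᵢ) = δ_free.
Σ Lᵢ/(AᵢEᵢ) = 525/(300×103×10³) + 240/(1050×119×10³) = 1.891×10⁻⁵ mm/N.
P = 1.024 / 1.891×10⁻⁵ = 54140 N = 54.14 kN, compressive.

P ≈ 54.1 kN (compressive)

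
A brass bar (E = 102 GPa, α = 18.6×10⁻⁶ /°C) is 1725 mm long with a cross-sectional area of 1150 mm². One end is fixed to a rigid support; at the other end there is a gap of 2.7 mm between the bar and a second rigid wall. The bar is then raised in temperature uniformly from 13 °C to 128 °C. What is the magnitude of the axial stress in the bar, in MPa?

σ ≈ 58.5 MPa (compressive)

If the wall were absent the bar would grow by αΔT L = 18.6×10⁻⁶ × 115 × 1725 = 3.69 mm.
After closing the 2.7 mm clearance, 3.69 − 2.7 = 0.9898 mm of expansion remains to be suppressed by the wall.
That suppressed elongation corresponds to σ = E·Δ/L = 102×10³ × 0.9898/1725 = 58.53 MPa.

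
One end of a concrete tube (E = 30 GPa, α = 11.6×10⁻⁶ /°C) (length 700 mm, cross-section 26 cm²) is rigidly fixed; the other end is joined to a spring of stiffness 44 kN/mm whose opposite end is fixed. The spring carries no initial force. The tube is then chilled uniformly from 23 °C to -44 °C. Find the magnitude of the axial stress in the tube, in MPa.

σ ≈ 6.6 MPa (tensile)

Free thermal contraction: δ_free = αΔT L = 11.6×10⁻⁶ × 67 × 700 = 0.544 mm.
With a force P in the spring, the elastic change of the tube is PL/(AE) and that of the spring is P/k; compatibility requires their sum to equal δ_free.
P [ L/(AE) + 1/k ] = δ_free → P [ 700/(2600×30×10³) + 1/(44×10³) ] = 0.544.
P = 0.544 / 3.17×10⁻⁵ = 17160 N.
σ = P/A = 17160/2600 = 6.6 MPa.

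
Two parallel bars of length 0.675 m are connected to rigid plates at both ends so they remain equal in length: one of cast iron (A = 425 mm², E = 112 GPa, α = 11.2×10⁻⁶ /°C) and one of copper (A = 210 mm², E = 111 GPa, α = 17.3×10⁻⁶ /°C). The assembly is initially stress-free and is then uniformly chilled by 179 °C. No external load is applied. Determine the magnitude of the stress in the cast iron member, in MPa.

Equilibrium of a rigid end plate with no external load gives equal and opposite internal forces ±P in the two members. Since α_{copper} > α_{cast iron}, cooling drives the copper into tension and the cast iron into compression.
Equating the net (thermal + elastic) strains gives |α₁ − α₂|·ΔT = P·[1/(A₁E₁) + 1/(A₂E₂)].
|α₁ − α₂|·ΔT = 6.1×10⁻⁶ × 179 = 0.001092.
1/(A₁E₁) + 1/(A₂E₂) = 1/(425×112×10³) + 1/(210×111×10³) = 6.391×10⁻⁸ N⁻¹.
P = 0.001092 / 6.391×10⁻⁸ = 17090 N = 17.09 kN.
σ_{cast iron} = P/A₁ = 17090/425 = 40.2 MPa, compressive.

σ ≈ 40.2 MPa (compressive)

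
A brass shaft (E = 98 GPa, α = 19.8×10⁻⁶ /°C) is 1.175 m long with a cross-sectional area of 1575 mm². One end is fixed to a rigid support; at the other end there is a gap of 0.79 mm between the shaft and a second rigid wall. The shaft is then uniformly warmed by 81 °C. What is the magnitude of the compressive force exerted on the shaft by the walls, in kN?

If the wall were absent the shaft would grow by αΔT L = 19.8×10⁻⁶ × 81 × 1175 = 1.884 mm.
The gap closes (δ_free > 0.79 mm) and the wall then resists a further 1.884 − 0.79 = 1.094 mm of expansion.
That suppressed elongation corresponds to σ = E·Δ/L = 98×10³ × 1.094/1175 = 91.28 MPa.
Force on the wall = σA = 91.28 × 1575 mm² = 143.8 kN.

P ≈ 144 kN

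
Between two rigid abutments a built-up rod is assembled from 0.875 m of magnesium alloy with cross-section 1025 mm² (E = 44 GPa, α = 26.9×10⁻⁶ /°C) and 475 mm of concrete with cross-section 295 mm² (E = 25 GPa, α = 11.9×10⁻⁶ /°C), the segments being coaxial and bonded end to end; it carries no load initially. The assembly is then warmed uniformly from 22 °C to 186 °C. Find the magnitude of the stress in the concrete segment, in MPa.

σ ≈ 194 MPa (compressive)

With the walls removed the bar would change length by δ_free = Σ αᵢΔT Lᵢ = 26.9×10⁻⁶×164×875 + 11.9×10⁻⁶×164×475 = 4.787 mm.
Since the ends are fixed, an axial force P builds up, equal in every segment, with P · Σ Lᵢ/(AᵢEᵢ) = δ_free.
The series flexibility is Σ Lᵢ/(AᵢEᵢ) = 875/(1025×44×10³) + 475/(295×25×10³) = 8.381×10⁻⁵ mm/N.
P = 4.787 / 8.381×10⁻⁵ = 57120 N = 57.12 kN, compressive.
σ_{concrete} = P / A = 57120 / 295 = 193.6 MPa.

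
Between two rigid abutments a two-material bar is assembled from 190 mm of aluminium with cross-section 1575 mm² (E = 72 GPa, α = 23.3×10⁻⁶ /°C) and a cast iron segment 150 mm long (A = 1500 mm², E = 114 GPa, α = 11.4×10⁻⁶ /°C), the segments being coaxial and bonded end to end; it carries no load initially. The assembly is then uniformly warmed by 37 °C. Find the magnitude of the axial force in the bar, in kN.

With the walls removed the bar would change length by δ_free = Σ αᵢΔT Lᵢ = 23.3×10⁻⁶×37×190 + 11.4×10⁻⁶×37×150 = 0.2271 mm.
The walls prevent any net length change, so an axial force P (same in every segment) develops. Compatibility: P · Σ Lᵢ/(AᵢEᵢ) = δ_free.
The series flexibility is Σ Lᵢ/(AᵢEᵢ) = 190/(1575×72×10³) + 150/(1500×114×10³) = 2.553×10⁻⁶ mm/N.
Hence P = δ_free / Σ(L/AE) = 0.2271/2.553×10⁻⁶ = 88.95 kN (compressive).

P ≈ 89 kN (compressive)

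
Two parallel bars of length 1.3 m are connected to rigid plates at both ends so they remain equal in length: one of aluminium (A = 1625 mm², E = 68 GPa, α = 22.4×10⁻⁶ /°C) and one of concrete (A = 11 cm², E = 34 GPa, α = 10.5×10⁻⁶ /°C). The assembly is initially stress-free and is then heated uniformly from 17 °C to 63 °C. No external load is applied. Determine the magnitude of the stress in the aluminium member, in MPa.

σ ≈ 9.41 MPa (compressive)

Equilibrium of a rigid end plate with no external load gives equal and opposite internal forces ±P in the two members. Since α_{aluminium} > α_{concrete}, heating drives the aluminium into compression and the concrete into tension.
Compatibility of the two members (thermal + elastic change equal): (α₁ − α₂)ΔT = P·[1/(A₁E₁) + 1/(A₂E₂)].
|α₁ − α₂|·ΔT = 11.9×10⁻⁶ × 46 = 0.0005474.
1/(A₁E₁) + 1/(A₂E₂) = 1/(1625×68×10³) + 1/(1100×34×10³) = 3.579×10⁻⁸ N⁻¹.
So P = 0.0005474 / 3.579×10⁻⁸ = 15.3 kN.
σ_{aluminium} = P/A₁ = 15300/1625 = 9.413 MPa, compressive.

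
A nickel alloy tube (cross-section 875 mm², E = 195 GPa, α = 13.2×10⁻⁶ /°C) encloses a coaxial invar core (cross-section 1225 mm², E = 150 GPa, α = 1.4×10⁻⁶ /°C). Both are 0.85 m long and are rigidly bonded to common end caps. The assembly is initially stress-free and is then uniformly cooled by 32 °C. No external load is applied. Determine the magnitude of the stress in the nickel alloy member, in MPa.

Equilibrium of a rigid end plate with no external load gives equal and opposite internal forces ±P in the two members. Since α_{nickel alloy} > α_{invar}, cooling drives the nickel alloy into tension and the invar into compression.
Setting the final lengths equal and cancelling L: (α₁ − α₂)ΔT = P/(A₁E₁) + P/(A₂E₂).
|α₁ − α₂|·ΔT = 11.8×10⁻⁶ × 32 = 0.0003776.
1/(A₁E₁) + 1/(A₂E₂) = 1/(875×195×10³) + 1/(1225×150×10³) = 1.13×10⁻⁸ N⁻¹.
P = 0.0003776 / 1.13×10⁻⁸ = 33410 N = 33.41 kN.
σ_{nickel alloy} = P/A₁ = 33410/875 = 38.18 MPa, tensile.

σ ≈ 38.2 MPa (tensile)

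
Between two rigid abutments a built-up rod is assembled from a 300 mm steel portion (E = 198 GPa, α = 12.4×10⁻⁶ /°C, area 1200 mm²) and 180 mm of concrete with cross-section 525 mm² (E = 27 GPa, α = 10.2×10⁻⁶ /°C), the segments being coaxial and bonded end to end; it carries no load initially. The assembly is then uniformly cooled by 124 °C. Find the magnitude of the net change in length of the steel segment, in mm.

With the walls removed the bar would change length by δ_free = Σ αᵢΔT Lᵢ = 12.4×10⁻⁶×124×300 + 10.2×10⁻⁶×124×180 = 0.6889 mm.
The rigid supports impose zero overall length change; the single axial force P common to all segments must satisfy P Σ Lᵢ/(AᵢEᵢ) = δ_free.
Σ Lᵢ/(AᵢEᵢ) = 300/(1200×198×10³) + 180/(525×27×10³) = 1.396×10⁻⁵ mm/N.
P = 0.6889 / 1.396×10⁻⁵ = 49350 N = 49.35 kN, tensile.
For the steel segment, free thermal change = 12.4×10⁻⁶×124×300 = 0.4613 mm and elastic change from P = 49350×300/(1200×198×10³) = 0.06231 mm; these oppose, so the net change is 0.399 mm (segment shortens).

|ΔL| ≈ 0.399 mm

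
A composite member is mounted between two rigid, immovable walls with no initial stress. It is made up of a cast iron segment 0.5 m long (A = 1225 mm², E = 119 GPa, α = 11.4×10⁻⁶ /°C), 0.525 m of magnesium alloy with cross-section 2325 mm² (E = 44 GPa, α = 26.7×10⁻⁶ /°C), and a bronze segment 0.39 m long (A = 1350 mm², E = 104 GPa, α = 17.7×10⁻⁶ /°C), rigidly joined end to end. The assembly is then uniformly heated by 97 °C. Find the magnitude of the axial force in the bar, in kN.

P ≈ 228 kN (compressive)

If the supports were absent, the total length change would be Σ αᵢΔT Lᵢ = 11.4×10⁻⁶×97×500 + 26.7×10⁻⁶×97×525 + 17.7×10⁻⁶×97×390 = 2.582 mm.
Since the ends are fixed, an axial force P builds up, equal in every segment, with P · Σ Lᵢ/(AᵢEᵢ) = δ_free.
Σ Lᵢ/(AᵢEᵢ) = 500/(1225×119×10³) + 525/(2325×44×10³) + 390/(1350×104×10³) = 1.134×10⁻⁵ mm/N.
So P = 2.582 / 1.134×10⁻⁵ = 227.7 kN, compressive.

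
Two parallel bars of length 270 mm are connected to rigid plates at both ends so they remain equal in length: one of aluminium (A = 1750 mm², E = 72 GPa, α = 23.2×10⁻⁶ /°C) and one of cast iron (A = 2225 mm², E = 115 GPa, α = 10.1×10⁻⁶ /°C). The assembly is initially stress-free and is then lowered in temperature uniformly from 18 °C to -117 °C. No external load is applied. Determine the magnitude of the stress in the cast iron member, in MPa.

Both members must finish at the same length. With the larger α, the aluminium tends to over-contract; the plates restrain it, putting the aluminium in tension and the cast iron in compression. With no external load the two internal forces are equal and opposite, magnitude P.
Setting the final lengths equal and cancelling L: (α₁ − α₂)ΔT = P/(A₁E₁) + P/(A₂E₂).
|α₁ − α₂|·ΔT = 13.1×10⁻⁶ × 135 = 0.001768.
1/(A₁E₁) + 1/(A₂E₂) = 1/(1750×72×10³) + 1/(2225×115×10³) = 1.184×10⁻⁸ N⁻¹.
P = 0.001768 / 1.184×10⁻⁸ = 149300 N = 149.3 kN.
σ_{cast iron} = P/A₂ = 149300/2225 = 67.1 MPa, compressive.

σ ≈ 67.1 MPa (compressive)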